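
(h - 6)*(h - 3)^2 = h^3 - 12*h^2 + 45*h - 54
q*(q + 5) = q^2 + 5*q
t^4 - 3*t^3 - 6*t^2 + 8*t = t*(t - 4)*(t - 1)*(t + 2)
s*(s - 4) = s^2 - 4*s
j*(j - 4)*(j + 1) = j^3 - 3*j^2 - 4*j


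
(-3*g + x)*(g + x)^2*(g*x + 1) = -3*g^4*x - 5*g^3*x^2 - 3*g^3 - g^2*x^3 - 5*g^2*x + g*x^4 - g*x^2 + x^3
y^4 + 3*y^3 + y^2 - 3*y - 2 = (y - 1)*(y + 1)^2*(y + 2)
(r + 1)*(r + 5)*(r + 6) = r^3 + 12*r^2 + 41*r + 30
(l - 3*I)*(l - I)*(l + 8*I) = l^3 + 4*I*l^2 + 29*l - 24*I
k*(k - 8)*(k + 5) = k^3 - 3*k^2 - 40*k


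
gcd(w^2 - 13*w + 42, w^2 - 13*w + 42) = w^2 - 13*w + 42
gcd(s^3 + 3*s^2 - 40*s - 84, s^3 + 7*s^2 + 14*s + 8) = s + 2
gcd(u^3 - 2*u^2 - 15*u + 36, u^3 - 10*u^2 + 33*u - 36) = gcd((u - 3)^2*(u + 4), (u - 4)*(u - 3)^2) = u^2 - 6*u + 9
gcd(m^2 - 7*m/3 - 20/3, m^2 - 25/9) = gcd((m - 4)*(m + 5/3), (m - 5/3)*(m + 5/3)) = m + 5/3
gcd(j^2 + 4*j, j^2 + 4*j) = j^2 + 4*j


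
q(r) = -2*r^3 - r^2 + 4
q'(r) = -6*r^2 - 2*r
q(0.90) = 1.73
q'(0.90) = -6.66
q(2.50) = -33.50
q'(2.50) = -42.50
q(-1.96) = 15.22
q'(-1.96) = -19.13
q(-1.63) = 10.00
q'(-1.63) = -12.68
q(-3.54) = 80.19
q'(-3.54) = -68.11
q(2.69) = -42.17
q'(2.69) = -48.80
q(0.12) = 3.98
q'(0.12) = -0.33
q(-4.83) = 206.03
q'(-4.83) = -130.31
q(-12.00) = 3316.00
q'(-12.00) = -840.00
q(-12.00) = 3316.00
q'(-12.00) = -840.00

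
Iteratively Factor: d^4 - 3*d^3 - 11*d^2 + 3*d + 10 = (d - 5)*(d^3 + 2*d^2 - d - 2) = (d - 5)*(d - 1)*(d^2 + 3*d + 2) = (d - 5)*(d - 1)*(d + 1)*(d + 2)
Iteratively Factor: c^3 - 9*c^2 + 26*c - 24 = (c - 2)*(c^2 - 7*c + 12) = (c - 3)*(c - 2)*(c - 4)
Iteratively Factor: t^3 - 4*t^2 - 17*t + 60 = (t - 5)*(t^2 + t - 12) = (t - 5)*(t - 3)*(t + 4)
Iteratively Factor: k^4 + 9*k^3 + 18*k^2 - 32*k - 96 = (k + 3)*(k^3 + 6*k^2 - 32) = (k + 3)*(k + 4)*(k^2 + 2*k - 8) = (k + 3)*(k + 4)^2*(k - 2)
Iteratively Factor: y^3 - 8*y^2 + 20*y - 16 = (y - 4)*(y^2 - 4*y + 4) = (y - 4)*(y - 2)*(y - 2)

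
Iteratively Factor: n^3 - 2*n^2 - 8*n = (n - 4)*(n^2 + 2*n) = n*(n - 4)*(n + 2)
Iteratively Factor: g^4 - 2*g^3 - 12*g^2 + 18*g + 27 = (g + 3)*(g^3 - 5*g^2 + 3*g + 9) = (g + 1)*(g + 3)*(g^2 - 6*g + 9) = (g - 3)*(g + 1)*(g + 3)*(g - 3)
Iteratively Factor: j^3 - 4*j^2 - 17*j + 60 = (j - 3)*(j^2 - j - 20) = (j - 5)*(j - 3)*(j + 4)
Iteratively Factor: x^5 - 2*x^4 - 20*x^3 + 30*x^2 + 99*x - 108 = (x - 3)*(x^4 + x^3 - 17*x^2 - 21*x + 36) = (x - 3)*(x - 1)*(x^3 + 2*x^2 - 15*x - 36) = (x - 4)*(x - 3)*(x - 1)*(x^2 + 6*x + 9) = (x - 4)*(x - 3)*(x - 1)*(x + 3)*(x + 3)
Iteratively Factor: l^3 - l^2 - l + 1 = (l + 1)*(l^2 - 2*l + 1) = (l - 1)*(l + 1)*(l - 1)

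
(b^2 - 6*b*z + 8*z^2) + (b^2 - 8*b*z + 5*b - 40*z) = 2*b^2 - 14*b*z + 5*b + 8*z^2 - 40*z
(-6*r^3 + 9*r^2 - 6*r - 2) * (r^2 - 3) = -6*r^5 + 9*r^4 + 12*r^3 - 29*r^2 + 18*r + 6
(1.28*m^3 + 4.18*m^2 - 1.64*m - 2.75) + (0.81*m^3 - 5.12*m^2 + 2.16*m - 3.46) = 2.09*m^3 - 0.94*m^2 + 0.52*m - 6.21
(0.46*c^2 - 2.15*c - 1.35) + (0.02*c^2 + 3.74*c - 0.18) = 0.48*c^2 + 1.59*c - 1.53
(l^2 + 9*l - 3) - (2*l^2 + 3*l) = -l^2 + 6*l - 3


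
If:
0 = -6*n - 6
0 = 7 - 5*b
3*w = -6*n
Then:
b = 7/5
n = -1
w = 2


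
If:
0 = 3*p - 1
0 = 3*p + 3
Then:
No Solution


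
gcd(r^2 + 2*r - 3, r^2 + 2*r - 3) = r^2 + 2*r - 3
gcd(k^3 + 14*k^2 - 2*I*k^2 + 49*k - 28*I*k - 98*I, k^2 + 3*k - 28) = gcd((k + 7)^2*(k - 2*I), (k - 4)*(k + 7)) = k + 7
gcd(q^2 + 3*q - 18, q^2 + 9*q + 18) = q + 6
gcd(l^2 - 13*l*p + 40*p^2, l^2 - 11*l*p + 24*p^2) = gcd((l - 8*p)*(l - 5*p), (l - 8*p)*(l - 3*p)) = -l + 8*p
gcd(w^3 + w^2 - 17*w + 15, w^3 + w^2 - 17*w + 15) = w^3 + w^2 - 17*w + 15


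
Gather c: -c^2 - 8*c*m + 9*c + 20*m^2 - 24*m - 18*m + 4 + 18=-c^2 + c*(9 - 8*m) + 20*m^2 - 42*m + 22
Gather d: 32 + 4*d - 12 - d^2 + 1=-d^2 + 4*d + 21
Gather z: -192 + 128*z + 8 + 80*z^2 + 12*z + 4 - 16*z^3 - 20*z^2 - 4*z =-16*z^3 + 60*z^2 + 136*z - 180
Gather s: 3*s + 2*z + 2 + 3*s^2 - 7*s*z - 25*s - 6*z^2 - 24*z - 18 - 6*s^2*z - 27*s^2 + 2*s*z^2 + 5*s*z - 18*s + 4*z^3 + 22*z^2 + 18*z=s^2*(-6*z - 24) + s*(2*z^2 - 2*z - 40) + 4*z^3 + 16*z^2 - 4*z - 16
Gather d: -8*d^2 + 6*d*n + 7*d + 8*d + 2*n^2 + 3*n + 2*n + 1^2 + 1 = -8*d^2 + d*(6*n + 15) + 2*n^2 + 5*n + 2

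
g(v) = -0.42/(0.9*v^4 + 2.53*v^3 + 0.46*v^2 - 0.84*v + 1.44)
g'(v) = -0.42*(-3.6*v^3 - 7.59*v^2 - 0.92*v + 0.84)/(0.9*v^4 + 2.53*v^3 + 0.46*v^2 - 0.84*v + 1.44)^2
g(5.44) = -0.00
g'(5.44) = 0.00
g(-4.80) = -0.00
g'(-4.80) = -0.00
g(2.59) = -0.00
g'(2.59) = 0.01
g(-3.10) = -0.03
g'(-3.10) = -0.06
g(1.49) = -0.03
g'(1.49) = 0.06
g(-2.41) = -0.39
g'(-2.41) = -3.35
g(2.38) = -0.01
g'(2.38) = 0.01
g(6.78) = -0.00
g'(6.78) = 0.00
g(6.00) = -0.00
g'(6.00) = 0.00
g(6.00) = -0.00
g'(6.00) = 0.00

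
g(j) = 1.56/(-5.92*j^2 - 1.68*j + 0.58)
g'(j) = 1.56*(11.84*j + 1.68)/(-5.92*j^2 - 1.68*j + 0.58)^2 = (18.4704*j + 2.6208)/(5.92*j^2 + 1.68*j - 0.58)^2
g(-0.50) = -26.00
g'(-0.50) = -1837.33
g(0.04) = 3.10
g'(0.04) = 13.26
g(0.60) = -0.61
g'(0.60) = 2.09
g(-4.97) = -0.01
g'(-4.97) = -0.00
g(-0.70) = -1.36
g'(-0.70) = -7.87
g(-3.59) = -0.02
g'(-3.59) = -0.01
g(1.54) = -0.10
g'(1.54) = 0.12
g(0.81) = -0.33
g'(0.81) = 0.81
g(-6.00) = -0.01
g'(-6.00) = -0.00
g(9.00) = -0.00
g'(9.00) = 0.00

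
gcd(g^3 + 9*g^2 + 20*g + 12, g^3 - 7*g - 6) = g^2 + 3*g + 2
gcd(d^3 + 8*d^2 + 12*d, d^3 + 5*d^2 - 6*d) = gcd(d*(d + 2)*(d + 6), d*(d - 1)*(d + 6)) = d^2 + 6*d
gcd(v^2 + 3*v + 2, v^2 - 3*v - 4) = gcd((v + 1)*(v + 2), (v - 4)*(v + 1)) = v + 1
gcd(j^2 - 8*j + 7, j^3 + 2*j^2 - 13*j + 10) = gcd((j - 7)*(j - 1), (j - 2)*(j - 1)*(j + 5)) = j - 1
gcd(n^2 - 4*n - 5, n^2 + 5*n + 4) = n + 1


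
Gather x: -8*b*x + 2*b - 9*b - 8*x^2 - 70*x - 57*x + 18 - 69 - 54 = -7*b - 8*x^2 + x*(-8*b - 127) - 105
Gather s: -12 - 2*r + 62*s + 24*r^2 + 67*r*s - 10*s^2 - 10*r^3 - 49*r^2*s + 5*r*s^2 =-10*r^3 + 24*r^2 - 2*r + s^2*(5*r - 10) + s*(-49*r^2 + 67*r + 62) - 12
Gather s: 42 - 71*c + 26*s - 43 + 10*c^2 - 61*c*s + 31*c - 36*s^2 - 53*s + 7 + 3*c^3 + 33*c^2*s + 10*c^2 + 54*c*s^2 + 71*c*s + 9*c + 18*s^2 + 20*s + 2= 3*c^3 + 20*c^2 - 31*c + s^2*(54*c - 18) + s*(33*c^2 + 10*c - 7) + 8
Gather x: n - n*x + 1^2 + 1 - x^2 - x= n - x^2 + x*(-n - 1) + 2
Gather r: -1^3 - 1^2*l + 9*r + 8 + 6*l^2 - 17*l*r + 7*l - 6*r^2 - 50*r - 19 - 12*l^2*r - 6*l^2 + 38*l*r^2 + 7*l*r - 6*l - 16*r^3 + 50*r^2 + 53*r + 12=-16*r^3 + r^2*(38*l + 44) + r*(-12*l^2 - 10*l + 12)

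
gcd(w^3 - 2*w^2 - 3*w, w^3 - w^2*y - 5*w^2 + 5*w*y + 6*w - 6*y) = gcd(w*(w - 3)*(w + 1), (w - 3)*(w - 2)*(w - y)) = w - 3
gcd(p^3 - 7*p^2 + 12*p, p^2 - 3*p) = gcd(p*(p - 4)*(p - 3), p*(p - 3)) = p^2 - 3*p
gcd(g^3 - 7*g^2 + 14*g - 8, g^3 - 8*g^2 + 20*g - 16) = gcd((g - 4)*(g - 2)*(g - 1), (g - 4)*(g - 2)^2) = g^2 - 6*g + 8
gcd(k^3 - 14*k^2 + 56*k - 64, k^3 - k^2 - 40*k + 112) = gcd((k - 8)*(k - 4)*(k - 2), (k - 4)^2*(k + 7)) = k - 4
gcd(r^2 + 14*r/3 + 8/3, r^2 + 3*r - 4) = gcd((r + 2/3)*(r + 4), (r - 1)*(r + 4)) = r + 4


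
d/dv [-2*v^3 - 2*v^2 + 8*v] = -6*v^2 - 4*v + 8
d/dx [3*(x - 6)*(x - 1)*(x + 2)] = 9*x^2 - 30*x - 24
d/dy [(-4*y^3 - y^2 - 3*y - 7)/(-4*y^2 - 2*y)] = (8*y^4 + 8*y^3 - 5*y^2 - 28*y - 7)/(2*y^2*(4*y^2 + 4*y + 1))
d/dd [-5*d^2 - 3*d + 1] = -10*d - 3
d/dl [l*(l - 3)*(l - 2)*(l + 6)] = 4*l^3 + 3*l^2 - 48*l + 36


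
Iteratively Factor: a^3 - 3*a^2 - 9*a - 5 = (a - 5)*(a^2 + 2*a + 1) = (a - 5)*(a + 1)*(a + 1)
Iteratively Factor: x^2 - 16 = (x + 4)*(x - 4)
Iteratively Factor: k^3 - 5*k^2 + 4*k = (k - 4)*(k^2 - k) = (k - 4)*(k - 1)*(k)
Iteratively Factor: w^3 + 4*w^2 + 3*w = (w + 3)*(w^2 + w) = (w + 1)*(w + 3)*(w)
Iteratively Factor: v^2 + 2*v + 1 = (v + 1)*(v + 1)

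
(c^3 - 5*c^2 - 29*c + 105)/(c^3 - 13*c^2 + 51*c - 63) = (c + 5)/(c - 3)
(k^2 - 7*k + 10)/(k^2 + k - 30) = (k - 2)/(k + 6)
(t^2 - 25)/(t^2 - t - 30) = (t - 5)/(t - 6)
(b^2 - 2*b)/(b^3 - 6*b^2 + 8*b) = 1/(b - 4)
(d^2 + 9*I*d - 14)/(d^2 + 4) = (d + 7*I)/(d - 2*I)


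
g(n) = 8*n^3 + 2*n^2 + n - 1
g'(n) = 24*n^2 + 4*n + 1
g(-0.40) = -1.59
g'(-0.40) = 3.24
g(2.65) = 164.57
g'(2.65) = 180.14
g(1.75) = 49.75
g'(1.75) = 81.50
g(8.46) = 4994.57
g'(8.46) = 1752.56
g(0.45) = 0.58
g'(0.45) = 7.66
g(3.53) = 379.35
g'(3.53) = 314.18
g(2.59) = 154.00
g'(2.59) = 172.35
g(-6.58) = -2200.11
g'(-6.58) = 1013.79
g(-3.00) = -202.00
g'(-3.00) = 205.00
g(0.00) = -1.00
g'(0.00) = 1.00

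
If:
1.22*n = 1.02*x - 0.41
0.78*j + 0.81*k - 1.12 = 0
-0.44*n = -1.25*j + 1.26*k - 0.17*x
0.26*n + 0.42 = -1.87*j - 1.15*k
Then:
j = -0.05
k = 1.43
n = -7.59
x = -8.67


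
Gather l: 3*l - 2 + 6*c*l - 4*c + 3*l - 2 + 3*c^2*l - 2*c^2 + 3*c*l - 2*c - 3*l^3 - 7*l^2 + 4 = -2*c^2 - 6*c - 3*l^3 - 7*l^2 + l*(3*c^2 + 9*c + 6)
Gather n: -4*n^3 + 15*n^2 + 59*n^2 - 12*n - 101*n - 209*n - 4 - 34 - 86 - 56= -4*n^3 + 74*n^2 - 322*n - 180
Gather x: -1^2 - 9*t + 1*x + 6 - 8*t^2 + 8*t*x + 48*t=-8*t^2 + 39*t + x*(8*t + 1) + 5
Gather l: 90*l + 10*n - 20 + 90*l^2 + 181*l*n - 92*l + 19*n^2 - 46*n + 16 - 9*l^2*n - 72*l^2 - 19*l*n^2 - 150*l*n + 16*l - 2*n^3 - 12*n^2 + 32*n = l^2*(18 - 9*n) + l*(-19*n^2 + 31*n + 14) - 2*n^3 + 7*n^2 - 4*n - 4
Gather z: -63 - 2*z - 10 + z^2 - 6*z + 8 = z^2 - 8*z - 65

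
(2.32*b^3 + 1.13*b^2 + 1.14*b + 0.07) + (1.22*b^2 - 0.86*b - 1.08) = 2.32*b^3 + 2.35*b^2 + 0.28*b - 1.01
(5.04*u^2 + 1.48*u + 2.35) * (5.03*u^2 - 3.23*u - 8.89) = 25.3512*u^4 - 8.8348*u^3 - 37.7655*u^2 - 20.7477*u - 20.8915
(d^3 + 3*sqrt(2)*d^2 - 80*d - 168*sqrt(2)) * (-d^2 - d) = -d^5 - 3*sqrt(2)*d^4 - d^4 - 3*sqrt(2)*d^3 + 80*d^3 + 80*d^2 + 168*sqrt(2)*d^2 + 168*sqrt(2)*d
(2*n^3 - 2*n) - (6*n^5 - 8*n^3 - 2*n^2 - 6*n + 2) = -6*n^5 + 10*n^3 + 2*n^2 + 4*n - 2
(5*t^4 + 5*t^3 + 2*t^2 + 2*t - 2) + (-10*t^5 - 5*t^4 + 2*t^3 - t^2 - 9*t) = -10*t^5 + 7*t^3 + t^2 - 7*t - 2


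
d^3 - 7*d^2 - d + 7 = (d - 7)*(d - 1)*(d + 1)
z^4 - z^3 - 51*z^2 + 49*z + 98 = (z - 7)*(z - 2)*(z + 1)*(z + 7)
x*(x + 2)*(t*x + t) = t*x^3 + 3*t*x^2 + 2*t*x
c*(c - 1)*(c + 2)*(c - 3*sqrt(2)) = c^4 - 3*sqrt(2)*c^3 + c^3 - 3*sqrt(2)*c^2 - 2*c^2 + 6*sqrt(2)*c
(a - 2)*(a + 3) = a^2 + a - 6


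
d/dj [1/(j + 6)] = -1/(j + 6)^2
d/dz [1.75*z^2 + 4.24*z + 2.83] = 3.5*z + 4.24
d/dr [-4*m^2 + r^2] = 2*r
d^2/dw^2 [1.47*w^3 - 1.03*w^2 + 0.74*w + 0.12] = 8.82*w - 2.06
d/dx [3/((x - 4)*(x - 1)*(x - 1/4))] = 36*(-4*x^2 + 14*x - 7)/(16*x^6 - 168*x^5 + 609*x^4 - 914*x^3 + 609*x^2 - 168*x + 16)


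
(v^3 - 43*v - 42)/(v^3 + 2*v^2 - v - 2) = (v^2 - v - 42)/(v^2 + v - 2)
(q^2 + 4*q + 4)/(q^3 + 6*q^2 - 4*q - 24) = (q + 2)/(q^2 + 4*q - 12)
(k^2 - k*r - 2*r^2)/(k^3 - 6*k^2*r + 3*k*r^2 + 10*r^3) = 1/(k - 5*r)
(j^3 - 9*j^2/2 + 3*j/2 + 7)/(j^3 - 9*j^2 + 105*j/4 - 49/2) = 2*(j + 1)/(2*j - 7)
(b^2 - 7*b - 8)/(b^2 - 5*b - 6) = (b - 8)/(b - 6)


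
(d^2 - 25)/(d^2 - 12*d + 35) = (d + 5)/(d - 7)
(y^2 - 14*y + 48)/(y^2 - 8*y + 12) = (y - 8)/(y - 2)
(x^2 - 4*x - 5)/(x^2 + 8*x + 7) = (x - 5)/(x + 7)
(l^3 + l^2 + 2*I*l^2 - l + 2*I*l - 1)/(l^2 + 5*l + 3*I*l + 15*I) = (l^3 + l^2*(1 + 2*I) + l*(-1 + 2*I) - 1)/(l^2 + l*(5 + 3*I) + 15*I)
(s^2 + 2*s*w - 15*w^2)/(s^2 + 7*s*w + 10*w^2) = (s - 3*w)/(s + 2*w)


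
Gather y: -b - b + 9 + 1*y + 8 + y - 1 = -2*b + 2*y + 16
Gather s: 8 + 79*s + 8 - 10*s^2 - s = -10*s^2 + 78*s + 16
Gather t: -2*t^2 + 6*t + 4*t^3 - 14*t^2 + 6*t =4*t^3 - 16*t^2 + 12*t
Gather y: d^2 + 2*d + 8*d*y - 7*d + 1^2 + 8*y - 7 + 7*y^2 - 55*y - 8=d^2 - 5*d + 7*y^2 + y*(8*d - 47) - 14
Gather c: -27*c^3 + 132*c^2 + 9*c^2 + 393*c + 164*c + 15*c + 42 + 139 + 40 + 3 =-27*c^3 + 141*c^2 + 572*c + 224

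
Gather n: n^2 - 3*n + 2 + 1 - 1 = n^2 - 3*n + 2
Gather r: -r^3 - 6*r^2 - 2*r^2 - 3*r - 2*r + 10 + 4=-r^3 - 8*r^2 - 5*r + 14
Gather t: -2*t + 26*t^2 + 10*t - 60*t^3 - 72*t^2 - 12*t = -60*t^3 - 46*t^2 - 4*t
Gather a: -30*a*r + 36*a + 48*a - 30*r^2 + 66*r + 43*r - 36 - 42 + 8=a*(84 - 30*r) - 30*r^2 + 109*r - 70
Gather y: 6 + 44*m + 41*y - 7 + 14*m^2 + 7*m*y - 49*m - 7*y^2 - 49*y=14*m^2 - 5*m - 7*y^2 + y*(7*m - 8) - 1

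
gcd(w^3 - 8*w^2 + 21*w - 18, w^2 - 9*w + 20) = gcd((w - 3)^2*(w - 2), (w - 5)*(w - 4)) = 1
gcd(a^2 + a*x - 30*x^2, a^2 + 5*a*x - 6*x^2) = a + 6*x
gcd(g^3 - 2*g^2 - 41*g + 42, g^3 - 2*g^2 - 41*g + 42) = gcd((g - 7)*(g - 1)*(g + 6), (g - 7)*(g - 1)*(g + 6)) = g^3 - 2*g^2 - 41*g + 42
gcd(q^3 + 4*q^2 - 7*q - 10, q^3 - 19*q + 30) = q^2 + 3*q - 10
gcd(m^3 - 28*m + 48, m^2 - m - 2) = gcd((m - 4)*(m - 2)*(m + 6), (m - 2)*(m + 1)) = m - 2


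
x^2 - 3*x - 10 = (x - 5)*(x + 2)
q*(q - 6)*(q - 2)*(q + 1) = q^4 - 7*q^3 + 4*q^2 + 12*q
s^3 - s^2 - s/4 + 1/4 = (s - 1)*(s - 1/2)*(s + 1/2)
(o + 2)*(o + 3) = o^2 + 5*o + 6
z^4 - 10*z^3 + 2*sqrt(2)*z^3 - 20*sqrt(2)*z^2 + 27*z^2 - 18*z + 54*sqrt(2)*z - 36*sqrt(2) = (z - 6)*(z - 3)*(z - 1)*(z + 2*sqrt(2))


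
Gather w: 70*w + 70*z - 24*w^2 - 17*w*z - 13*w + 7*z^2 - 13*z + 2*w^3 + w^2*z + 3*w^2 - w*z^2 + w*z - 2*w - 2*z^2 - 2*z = 2*w^3 + w^2*(z - 21) + w*(-z^2 - 16*z + 55) + 5*z^2 + 55*z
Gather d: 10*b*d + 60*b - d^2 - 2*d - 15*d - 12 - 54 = 60*b - d^2 + d*(10*b - 17) - 66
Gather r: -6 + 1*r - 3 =r - 9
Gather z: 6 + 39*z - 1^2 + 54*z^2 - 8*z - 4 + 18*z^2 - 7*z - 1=72*z^2 + 24*z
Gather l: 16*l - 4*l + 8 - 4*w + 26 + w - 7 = 12*l - 3*w + 27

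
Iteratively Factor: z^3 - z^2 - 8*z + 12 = (z + 3)*(z^2 - 4*z + 4) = (z - 2)*(z + 3)*(z - 2)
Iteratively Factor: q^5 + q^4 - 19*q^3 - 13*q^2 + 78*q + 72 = (q - 3)*(q^4 + 4*q^3 - 7*q^2 - 34*q - 24) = (q - 3)*(q + 4)*(q^3 - 7*q - 6) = (q - 3)*(q + 2)*(q + 4)*(q^2 - 2*q - 3) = (q - 3)^2*(q + 2)*(q + 4)*(q + 1)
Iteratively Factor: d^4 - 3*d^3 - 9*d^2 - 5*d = (d - 5)*(d^3 + 2*d^2 + d) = d*(d - 5)*(d^2 + 2*d + 1) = d*(d - 5)*(d + 1)*(d + 1)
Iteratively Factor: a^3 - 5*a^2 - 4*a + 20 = (a + 2)*(a^2 - 7*a + 10) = (a - 2)*(a + 2)*(a - 5)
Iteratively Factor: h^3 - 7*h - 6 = (h - 3)*(h^2 + 3*h + 2) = (h - 3)*(h + 2)*(h + 1)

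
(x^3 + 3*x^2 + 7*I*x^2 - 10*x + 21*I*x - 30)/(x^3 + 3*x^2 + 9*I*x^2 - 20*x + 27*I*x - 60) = (x + 2*I)/(x + 4*I)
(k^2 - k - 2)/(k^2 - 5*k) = (k^2 - k - 2)/(k*(k - 5))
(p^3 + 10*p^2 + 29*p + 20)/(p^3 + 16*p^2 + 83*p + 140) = (p + 1)/(p + 7)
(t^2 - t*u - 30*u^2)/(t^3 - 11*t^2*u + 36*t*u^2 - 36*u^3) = (t + 5*u)/(t^2 - 5*t*u + 6*u^2)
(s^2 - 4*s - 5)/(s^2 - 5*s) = (s + 1)/s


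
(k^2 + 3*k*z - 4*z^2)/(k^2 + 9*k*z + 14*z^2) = (k^2 + 3*k*z - 4*z^2)/(k^2 + 9*k*z + 14*z^2)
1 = 1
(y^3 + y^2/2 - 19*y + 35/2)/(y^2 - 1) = (2*y^2 + 3*y - 35)/(2*(y + 1))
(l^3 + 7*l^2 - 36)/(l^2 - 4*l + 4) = (l^2 + 9*l + 18)/(l - 2)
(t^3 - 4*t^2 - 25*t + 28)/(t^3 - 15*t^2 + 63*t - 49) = (t + 4)/(t - 7)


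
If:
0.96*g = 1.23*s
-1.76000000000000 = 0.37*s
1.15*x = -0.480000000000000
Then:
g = -6.09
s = -4.76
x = -0.42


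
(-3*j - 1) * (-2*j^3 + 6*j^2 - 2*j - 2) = 6*j^4 - 16*j^3 + 8*j + 2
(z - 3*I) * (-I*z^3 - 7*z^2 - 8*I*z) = -I*z^4 - 10*z^3 + 13*I*z^2 - 24*z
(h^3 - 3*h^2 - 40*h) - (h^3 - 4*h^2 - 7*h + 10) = h^2 - 33*h - 10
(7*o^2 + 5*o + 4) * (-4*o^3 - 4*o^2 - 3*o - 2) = -28*o^5 - 48*o^4 - 57*o^3 - 45*o^2 - 22*o - 8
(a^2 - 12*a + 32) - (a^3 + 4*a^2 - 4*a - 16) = -a^3 - 3*a^2 - 8*a + 48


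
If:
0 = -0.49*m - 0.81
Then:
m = -1.65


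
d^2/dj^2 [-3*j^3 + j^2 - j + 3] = 2 - 18*j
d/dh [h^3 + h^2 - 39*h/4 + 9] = 3*h^2 + 2*h - 39/4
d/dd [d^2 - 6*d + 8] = 2*d - 6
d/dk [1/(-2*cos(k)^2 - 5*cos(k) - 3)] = -(4*cos(k) + 5)*sin(k)/(5*cos(k) + cos(2*k) + 4)^2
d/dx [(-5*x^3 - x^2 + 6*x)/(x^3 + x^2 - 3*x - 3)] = 2*(-2*x^4 + 9*x^3 + 21*x^2 + 3*x - 9)/(x^6 + 2*x^5 - 5*x^4 - 12*x^3 + 3*x^2 + 18*x + 9)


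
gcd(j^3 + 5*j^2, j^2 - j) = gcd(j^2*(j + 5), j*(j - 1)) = j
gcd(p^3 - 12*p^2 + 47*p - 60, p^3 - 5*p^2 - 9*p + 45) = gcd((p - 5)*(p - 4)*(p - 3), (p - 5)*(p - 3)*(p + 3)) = p^2 - 8*p + 15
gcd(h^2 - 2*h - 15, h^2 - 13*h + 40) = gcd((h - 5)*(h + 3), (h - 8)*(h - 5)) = h - 5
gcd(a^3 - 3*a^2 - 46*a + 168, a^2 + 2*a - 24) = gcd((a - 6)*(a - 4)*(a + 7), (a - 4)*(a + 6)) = a - 4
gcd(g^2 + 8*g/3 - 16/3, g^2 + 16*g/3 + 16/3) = g + 4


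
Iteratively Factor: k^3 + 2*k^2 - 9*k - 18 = (k + 3)*(k^2 - k - 6) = (k + 2)*(k + 3)*(k - 3)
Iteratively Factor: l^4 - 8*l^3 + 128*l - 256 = (l - 4)*(l^3 - 4*l^2 - 16*l + 64) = (l - 4)^2*(l^2 - 16) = (l - 4)^2*(l + 4)*(l - 4)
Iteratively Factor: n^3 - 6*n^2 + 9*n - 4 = (n - 4)*(n^2 - 2*n + 1) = (n - 4)*(n - 1)*(n - 1)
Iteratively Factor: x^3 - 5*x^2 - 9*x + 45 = (x - 3)*(x^2 - 2*x - 15) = (x - 3)*(x + 3)*(x - 5)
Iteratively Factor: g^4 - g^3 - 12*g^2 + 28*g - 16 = (g - 2)*(g^3 + g^2 - 10*g + 8) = (g - 2)*(g - 1)*(g^2 + 2*g - 8) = (g - 2)^2*(g - 1)*(g + 4)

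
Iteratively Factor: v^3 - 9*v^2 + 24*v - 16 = (v - 4)*(v^2 - 5*v + 4) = (v - 4)*(v - 1)*(v - 4)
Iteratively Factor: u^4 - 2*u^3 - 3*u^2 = (u + 1)*(u^3 - 3*u^2) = u*(u + 1)*(u^2 - 3*u) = u^2*(u + 1)*(u - 3)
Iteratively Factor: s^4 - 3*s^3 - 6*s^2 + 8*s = (s - 4)*(s^3 + s^2 - 2*s) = (s - 4)*(s + 2)*(s^2 - s) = s*(s - 4)*(s + 2)*(s - 1)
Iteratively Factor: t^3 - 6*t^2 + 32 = (t + 2)*(t^2 - 8*t + 16) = (t - 4)*(t + 2)*(t - 4)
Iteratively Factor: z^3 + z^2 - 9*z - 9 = (z - 3)*(z^2 + 4*z + 3) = (z - 3)*(z + 1)*(z + 3)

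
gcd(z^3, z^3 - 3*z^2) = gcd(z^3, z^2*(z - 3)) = z^2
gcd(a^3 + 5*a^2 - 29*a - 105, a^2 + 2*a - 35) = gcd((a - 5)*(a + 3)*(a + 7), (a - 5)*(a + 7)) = a^2 + 2*a - 35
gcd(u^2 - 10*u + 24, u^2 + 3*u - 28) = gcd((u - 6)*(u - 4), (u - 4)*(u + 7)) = u - 4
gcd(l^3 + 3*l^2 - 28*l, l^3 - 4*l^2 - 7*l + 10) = 1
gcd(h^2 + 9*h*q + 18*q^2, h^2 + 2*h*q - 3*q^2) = h + 3*q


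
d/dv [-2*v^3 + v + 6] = 1 - 6*v^2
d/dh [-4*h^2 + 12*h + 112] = 12 - 8*h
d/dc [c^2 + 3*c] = 2*c + 3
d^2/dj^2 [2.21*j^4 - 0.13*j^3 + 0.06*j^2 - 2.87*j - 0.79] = 26.52*j^2 - 0.78*j + 0.12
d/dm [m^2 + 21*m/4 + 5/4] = 2*m + 21/4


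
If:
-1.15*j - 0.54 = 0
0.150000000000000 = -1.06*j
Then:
No Solution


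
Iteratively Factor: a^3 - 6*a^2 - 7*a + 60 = (a + 3)*(a^2 - 9*a + 20) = (a - 5)*(a + 3)*(a - 4)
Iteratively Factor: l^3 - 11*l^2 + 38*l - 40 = (l - 2)*(l^2 - 9*l + 20) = (l - 5)*(l - 2)*(l - 4)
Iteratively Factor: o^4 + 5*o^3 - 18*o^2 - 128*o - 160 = (o + 4)*(o^3 + o^2 - 22*o - 40) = (o + 2)*(o + 4)*(o^2 - o - 20) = (o - 5)*(o + 2)*(o + 4)*(o + 4)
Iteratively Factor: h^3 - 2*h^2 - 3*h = (h + 1)*(h^2 - 3*h) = h*(h + 1)*(h - 3)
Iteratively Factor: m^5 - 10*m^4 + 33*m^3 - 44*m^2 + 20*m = (m - 2)*(m^4 - 8*m^3 + 17*m^2 - 10*m) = m*(m - 2)*(m^3 - 8*m^2 + 17*m - 10) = m*(m - 5)*(m - 2)*(m^2 - 3*m + 2) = m*(m - 5)*(m - 2)^2*(m - 1)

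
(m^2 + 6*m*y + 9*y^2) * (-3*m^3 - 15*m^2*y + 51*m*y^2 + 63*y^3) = -3*m^5 - 33*m^4*y - 66*m^3*y^2 + 234*m^2*y^3 + 837*m*y^4 + 567*y^5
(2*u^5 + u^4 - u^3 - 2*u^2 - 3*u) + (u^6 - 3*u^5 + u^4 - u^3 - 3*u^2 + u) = u^6 - u^5 + 2*u^4 - 2*u^3 - 5*u^2 - 2*u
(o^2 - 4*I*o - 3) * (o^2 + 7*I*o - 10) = o^4 + 3*I*o^3 + 15*o^2 + 19*I*o + 30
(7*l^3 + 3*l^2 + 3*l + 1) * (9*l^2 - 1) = 63*l^5 + 27*l^4 + 20*l^3 + 6*l^2 - 3*l - 1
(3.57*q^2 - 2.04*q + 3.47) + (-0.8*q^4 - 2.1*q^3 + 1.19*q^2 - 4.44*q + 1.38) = -0.8*q^4 - 2.1*q^3 + 4.76*q^2 - 6.48*q + 4.85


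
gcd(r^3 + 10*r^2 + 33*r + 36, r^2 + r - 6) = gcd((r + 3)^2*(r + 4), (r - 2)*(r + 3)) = r + 3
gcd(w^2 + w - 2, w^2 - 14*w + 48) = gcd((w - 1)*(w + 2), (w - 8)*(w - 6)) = 1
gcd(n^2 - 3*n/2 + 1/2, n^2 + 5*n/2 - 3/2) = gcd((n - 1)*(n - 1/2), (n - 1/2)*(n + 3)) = n - 1/2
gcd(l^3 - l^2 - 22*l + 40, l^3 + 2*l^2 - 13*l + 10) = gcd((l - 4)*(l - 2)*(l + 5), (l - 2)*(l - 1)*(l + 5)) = l^2 + 3*l - 10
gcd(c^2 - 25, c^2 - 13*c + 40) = c - 5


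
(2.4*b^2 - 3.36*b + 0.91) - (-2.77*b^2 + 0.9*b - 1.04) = 5.17*b^2 - 4.26*b + 1.95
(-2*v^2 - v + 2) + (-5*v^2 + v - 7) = -7*v^2 - 5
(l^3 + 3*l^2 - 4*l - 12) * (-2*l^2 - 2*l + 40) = -2*l^5 - 8*l^4 + 42*l^3 + 152*l^2 - 136*l - 480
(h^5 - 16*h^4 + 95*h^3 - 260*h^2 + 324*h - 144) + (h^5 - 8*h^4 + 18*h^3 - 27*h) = 2*h^5 - 24*h^4 + 113*h^3 - 260*h^2 + 297*h - 144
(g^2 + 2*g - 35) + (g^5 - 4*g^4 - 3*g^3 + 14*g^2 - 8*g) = g^5 - 4*g^4 - 3*g^3 + 15*g^2 - 6*g - 35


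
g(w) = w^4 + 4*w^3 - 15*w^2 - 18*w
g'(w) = 4*w^3 + 12*w^2 - 30*w - 18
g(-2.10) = -45.95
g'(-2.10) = 60.88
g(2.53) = -35.80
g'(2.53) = 47.69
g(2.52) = -36.28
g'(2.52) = 46.62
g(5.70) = 1206.42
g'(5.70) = 941.65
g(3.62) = 99.75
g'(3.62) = 220.40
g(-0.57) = 4.75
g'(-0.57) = 2.26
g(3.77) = 135.28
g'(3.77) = 253.79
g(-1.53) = -16.42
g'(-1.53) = 41.66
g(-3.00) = -108.00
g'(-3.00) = 72.00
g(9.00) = 8100.00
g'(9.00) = 3600.00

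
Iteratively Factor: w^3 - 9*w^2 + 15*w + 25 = (w + 1)*(w^2 - 10*w + 25) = (w - 5)*(w + 1)*(w - 5)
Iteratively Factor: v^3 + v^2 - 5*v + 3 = (v - 1)*(v^2 + 2*v - 3) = (v - 1)*(v + 3)*(v - 1)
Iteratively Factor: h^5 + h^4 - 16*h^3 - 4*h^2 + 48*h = (h + 4)*(h^4 - 3*h^3 - 4*h^2 + 12*h) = h*(h + 4)*(h^3 - 3*h^2 - 4*h + 12) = h*(h + 2)*(h + 4)*(h^2 - 5*h + 6) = h*(h - 3)*(h + 2)*(h + 4)*(h - 2)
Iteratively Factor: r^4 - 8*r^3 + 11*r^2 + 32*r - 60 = (r - 5)*(r^3 - 3*r^2 - 4*r + 12) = (r - 5)*(r - 3)*(r^2 - 4) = (r - 5)*(r - 3)*(r - 2)*(r + 2)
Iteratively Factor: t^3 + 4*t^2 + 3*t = (t + 3)*(t^2 + t) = (t + 1)*(t + 3)*(t)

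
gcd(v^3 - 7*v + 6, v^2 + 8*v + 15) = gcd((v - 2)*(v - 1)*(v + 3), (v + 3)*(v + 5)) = v + 3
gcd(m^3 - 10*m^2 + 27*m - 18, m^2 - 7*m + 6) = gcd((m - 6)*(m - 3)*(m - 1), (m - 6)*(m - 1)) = m^2 - 7*m + 6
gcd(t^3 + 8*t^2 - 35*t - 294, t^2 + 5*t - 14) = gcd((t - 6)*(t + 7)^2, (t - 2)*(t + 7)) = t + 7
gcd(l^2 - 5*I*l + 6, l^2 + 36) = l - 6*I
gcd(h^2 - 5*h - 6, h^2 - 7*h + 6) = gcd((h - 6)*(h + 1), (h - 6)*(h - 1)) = h - 6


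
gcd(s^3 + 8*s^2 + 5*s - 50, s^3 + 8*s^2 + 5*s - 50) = s^3 + 8*s^2 + 5*s - 50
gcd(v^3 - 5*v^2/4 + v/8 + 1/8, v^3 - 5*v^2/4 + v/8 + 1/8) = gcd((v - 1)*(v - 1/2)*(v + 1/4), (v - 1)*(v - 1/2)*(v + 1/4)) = v^3 - 5*v^2/4 + v/8 + 1/8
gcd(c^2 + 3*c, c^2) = c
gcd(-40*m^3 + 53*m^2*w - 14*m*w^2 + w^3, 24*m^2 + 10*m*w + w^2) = 1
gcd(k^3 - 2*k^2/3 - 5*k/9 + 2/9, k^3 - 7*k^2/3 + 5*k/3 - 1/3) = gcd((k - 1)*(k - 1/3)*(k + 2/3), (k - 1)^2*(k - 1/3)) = k^2 - 4*k/3 + 1/3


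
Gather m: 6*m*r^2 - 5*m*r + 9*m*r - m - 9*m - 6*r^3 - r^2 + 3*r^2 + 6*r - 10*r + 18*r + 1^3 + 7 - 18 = m*(6*r^2 + 4*r - 10) - 6*r^3 + 2*r^2 + 14*r - 10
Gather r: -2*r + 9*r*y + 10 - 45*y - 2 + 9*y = r*(9*y - 2) - 36*y + 8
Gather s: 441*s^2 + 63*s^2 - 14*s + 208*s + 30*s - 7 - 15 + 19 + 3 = 504*s^2 + 224*s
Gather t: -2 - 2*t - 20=-2*t - 22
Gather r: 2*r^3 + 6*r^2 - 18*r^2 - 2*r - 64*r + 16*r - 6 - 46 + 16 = 2*r^3 - 12*r^2 - 50*r - 36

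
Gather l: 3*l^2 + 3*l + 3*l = 3*l^2 + 6*l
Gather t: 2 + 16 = 18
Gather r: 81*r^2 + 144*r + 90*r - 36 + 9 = 81*r^2 + 234*r - 27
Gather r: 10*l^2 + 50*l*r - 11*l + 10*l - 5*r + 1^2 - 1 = 10*l^2 - l + r*(50*l - 5)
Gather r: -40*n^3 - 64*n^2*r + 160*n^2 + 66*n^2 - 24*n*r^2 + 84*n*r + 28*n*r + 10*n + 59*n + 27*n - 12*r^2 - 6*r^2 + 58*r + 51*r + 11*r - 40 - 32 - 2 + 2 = -40*n^3 + 226*n^2 + 96*n + r^2*(-24*n - 18) + r*(-64*n^2 + 112*n + 120) - 72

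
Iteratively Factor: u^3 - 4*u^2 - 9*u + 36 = (u + 3)*(u^2 - 7*u + 12) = (u - 3)*(u + 3)*(u - 4)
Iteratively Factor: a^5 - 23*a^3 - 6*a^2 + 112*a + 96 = (a - 3)*(a^4 + 3*a^3 - 14*a^2 - 48*a - 32) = (a - 3)*(a + 2)*(a^3 + a^2 - 16*a - 16) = (a - 4)*(a - 3)*(a + 2)*(a^2 + 5*a + 4) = (a - 4)*(a - 3)*(a + 2)*(a + 4)*(a + 1)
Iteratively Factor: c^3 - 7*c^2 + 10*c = (c)*(c^2 - 7*c + 10) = c*(c - 5)*(c - 2)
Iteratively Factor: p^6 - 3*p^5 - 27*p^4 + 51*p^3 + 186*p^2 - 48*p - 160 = (p + 2)*(p^5 - 5*p^4 - 17*p^3 + 85*p^2 + 16*p - 80) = (p - 4)*(p + 2)*(p^4 - p^3 - 21*p^2 + p + 20) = (p - 4)*(p + 1)*(p + 2)*(p^3 - 2*p^2 - 19*p + 20) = (p - 5)*(p - 4)*(p + 1)*(p + 2)*(p^2 + 3*p - 4) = (p - 5)*(p - 4)*(p + 1)*(p + 2)*(p + 4)*(p - 1)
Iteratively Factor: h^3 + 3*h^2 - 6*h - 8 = (h + 4)*(h^2 - h - 2) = (h + 1)*(h + 4)*(h - 2)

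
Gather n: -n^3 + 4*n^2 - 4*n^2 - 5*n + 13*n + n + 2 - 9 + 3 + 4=-n^3 + 9*n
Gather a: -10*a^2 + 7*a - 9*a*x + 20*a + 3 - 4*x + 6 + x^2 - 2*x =-10*a^2 + a*(27 - 9*x) + x^2 - 6*x + 9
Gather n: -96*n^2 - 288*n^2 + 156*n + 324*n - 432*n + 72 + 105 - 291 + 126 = -384*n^2 + 48*n + 12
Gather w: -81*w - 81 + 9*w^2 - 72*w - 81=9*w^2 - 153*w - 162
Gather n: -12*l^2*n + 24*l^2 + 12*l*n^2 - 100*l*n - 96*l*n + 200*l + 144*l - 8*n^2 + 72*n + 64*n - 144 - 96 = 24*l^2 + 344*l + n^2*(12*l - 8) + n*(-12*l^2 - 196*l + 136) - 240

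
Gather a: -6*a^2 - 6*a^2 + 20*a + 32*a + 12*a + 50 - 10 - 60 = -12*a^2 + 64*a - 20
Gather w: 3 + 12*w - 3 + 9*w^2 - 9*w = 9*w^2 + 3*w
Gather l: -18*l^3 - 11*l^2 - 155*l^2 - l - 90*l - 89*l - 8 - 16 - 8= -18*l^3 - 166*l^2 - 180*l - 32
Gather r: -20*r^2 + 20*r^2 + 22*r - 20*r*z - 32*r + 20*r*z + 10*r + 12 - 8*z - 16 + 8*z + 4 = 0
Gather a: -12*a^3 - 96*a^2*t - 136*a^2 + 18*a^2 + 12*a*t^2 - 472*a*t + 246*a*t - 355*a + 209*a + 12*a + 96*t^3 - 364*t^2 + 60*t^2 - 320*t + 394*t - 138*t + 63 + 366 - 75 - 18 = -12*a^3 + a^2*(-96*t - 118) + a*(12*t^2 - 226*t - 134) + 96*t^3 - 304*t^2 - 64*t + 336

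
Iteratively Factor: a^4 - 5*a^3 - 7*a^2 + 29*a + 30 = (a + 1)*(a^3 - 6*a^2 - a + 30) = (a + 1)*(a + 2)*(a^2 - 8*a + 15) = (a - 3)*(a + 1)*(a + 2)*(a - 5)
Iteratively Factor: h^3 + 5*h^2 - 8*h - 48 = (h + 4)*(h^2 + h - 12) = (h - 3)*(h + 4)*(h + 4)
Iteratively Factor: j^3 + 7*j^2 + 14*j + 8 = (j + 4)*(j^2 + 3*j + 2) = (j + 2)*(j + 4)*(j + 1)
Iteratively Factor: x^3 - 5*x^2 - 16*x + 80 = (x - 4)*(x^2 - x - 20) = (x - 4)*(x + 4)*(x - 5)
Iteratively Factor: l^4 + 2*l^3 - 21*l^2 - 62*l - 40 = (l + 4)*(l^3 - 2*l^2 - 13*l - 10) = (l + 1)*(l + 4)*(l^2 - 3*l - 10) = (l - 5)*(l + 1)*(l + 4)*(l + 2)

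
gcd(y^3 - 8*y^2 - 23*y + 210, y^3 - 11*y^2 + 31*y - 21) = y - 7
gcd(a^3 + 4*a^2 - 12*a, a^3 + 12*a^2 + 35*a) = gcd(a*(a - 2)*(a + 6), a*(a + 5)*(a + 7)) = a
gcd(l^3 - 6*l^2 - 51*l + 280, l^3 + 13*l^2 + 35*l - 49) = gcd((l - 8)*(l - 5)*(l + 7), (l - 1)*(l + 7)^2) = l + 7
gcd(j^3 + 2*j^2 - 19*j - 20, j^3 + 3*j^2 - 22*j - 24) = j^2 - 3*j - 4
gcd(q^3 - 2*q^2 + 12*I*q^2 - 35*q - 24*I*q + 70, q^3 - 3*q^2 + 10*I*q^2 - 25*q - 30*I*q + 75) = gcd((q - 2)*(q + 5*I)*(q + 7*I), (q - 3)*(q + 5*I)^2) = q + 5*I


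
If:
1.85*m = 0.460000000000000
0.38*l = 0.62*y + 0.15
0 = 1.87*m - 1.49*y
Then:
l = 0.90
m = 0.25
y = 0.31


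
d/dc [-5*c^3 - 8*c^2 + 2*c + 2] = -15*c^2 - 16*c + 2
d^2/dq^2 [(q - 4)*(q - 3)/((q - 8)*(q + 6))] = 10*(-q^3 + 36*q^2 - 216*q + 720)/(q^6 - 6*q^5 - 132*q^4 + 568*q^3 + 6336*q^2 - 13824*q - 110592)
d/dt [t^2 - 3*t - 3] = 2*t - 3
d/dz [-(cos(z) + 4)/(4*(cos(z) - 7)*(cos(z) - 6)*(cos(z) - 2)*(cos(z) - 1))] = (-3*cos(z)^4 + 16*cos(z)^3 + 109*cos(z)^2 - 664*cos(z) + 692)*sin(z)/(4*(cos(z) - 7)^2*(cos(z) - 6)^2*(cos(z) - 2)^2*(cos(z) - 1)^2)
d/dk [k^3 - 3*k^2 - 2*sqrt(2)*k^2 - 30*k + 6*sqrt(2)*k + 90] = 3*k^2 - 6*k - 4*sqrt(2)*k - 30 + 6*sqrt(2)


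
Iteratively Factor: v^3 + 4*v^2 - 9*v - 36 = (v + 4)*(v^2 - 9) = (v - 3)*(v + 4)*(v + 3)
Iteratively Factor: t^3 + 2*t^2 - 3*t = (t + 3)*(t^2 - t) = (t - 1)*(t + 3)*(t)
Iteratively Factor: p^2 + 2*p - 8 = (p + 4)*(p - 2)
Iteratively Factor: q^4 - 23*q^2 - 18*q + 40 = (q + 2)*(q^3 - 2*q^2 - 19*q + 20) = (q + 2)*(q + 4)*(q^2 - 6*q + 5) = (q - 1)*(q + 2)*(q + 4)*(q - 5)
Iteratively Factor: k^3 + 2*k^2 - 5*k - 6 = (k - 2)*(k^2 + 4*k + 3) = (k - 2)*(k + 3)*(k + 1)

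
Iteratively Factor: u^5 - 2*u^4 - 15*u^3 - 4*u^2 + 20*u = (u)*(u^4 - 2*u^3 - 15*u^2 - 4*u + 20) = u*(u + 2)*(u^3 - 4*u^2 - 7*u + 10) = u*(u - 5)*(u + 2)*(u^2 + u - 2) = u*(u - 5)*(u + 2)^2*(u - 1)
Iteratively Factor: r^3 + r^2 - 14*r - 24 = (r - 4)*(r^2 + 5*r + 6) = (r - 4)*(r + 3)*(r + 2)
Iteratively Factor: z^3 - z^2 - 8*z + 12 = (z - 2)*(z^2 + z - 6) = (z - 2)^2*(z + 3)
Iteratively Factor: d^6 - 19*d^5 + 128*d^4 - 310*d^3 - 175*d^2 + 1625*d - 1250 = (d - 5)*(d^5 - 14*d^4 + 58*d^3 - 20*d^2 - 275*d + 250) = (d - 5)*(d + 2)*(d^4 - 16*d^3 + 90*d^2 - 200*d + 125) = (d - 5)*(d - 1)*(d + 2)*(d^3 - 15*d^2 + 75*d - 125) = (d - 5)^2*(d - 1)*(d + 2)*(d^2 - 10*d + 25) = (d - 5)^3*(d - 1)*(d + 2)*(d - 5)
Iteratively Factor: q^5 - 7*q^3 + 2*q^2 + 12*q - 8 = (q - 2)*(q^4 + 2*q^3 - 3*q^2 - 4*q + 4) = (q - 2)*(q + 2)*(q^3 - 3*q + 2) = (q - 2)*(q - 1)*(q + 2)*(q^2 + q - 2) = (q - 2)*(q - 1)^2*(q + 2)*(q + 2)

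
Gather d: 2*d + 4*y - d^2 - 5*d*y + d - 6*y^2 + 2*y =-d^2 + d*(3 - 5*y) - 6*y^2 + 6*y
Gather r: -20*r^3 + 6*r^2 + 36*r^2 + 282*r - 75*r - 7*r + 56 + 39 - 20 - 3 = -20*r^3 + 42*r^2 + 200*r + 72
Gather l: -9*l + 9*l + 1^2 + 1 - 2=0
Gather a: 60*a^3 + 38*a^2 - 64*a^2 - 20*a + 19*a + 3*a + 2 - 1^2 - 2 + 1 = 60*a^3 - 26*a^2 + 2*a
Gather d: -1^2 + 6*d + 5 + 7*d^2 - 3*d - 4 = 7*d^2 + 3*d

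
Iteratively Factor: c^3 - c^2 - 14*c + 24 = (c + 4)*(c^2 - 5*c + 6) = (c - 3)*(c + 4)*(c - 2)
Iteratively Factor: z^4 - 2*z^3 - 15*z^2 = (z)*(z^3 - 2*z^2 - 15*z) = z*(z + 3)*(z^2 - 5*z) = z*(z - 5)*(z + 3)*(z)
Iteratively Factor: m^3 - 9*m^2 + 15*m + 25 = (m - 5)*(m^2 - 4*m - 5) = (m - 5)^2*(m + 1)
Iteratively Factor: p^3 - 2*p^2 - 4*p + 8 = (p - 2)*(p^2 - 4) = (p - 2)*(p + 2)*(p - 2)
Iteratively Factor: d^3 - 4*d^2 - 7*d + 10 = (d - 5)*(d^2 + d - 2) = (d - 5)*(d - 1)*(d + 2)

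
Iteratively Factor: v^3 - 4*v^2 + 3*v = (v - 1)*(v^2 - 3*v) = (v - 3)*(v - 1)*(v)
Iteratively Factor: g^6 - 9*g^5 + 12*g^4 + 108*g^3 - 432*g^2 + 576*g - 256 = (g - 4)*(g^5 - 5*g^4 - 8*g^3 + 76*g^2 - 128*g + 64) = (g - 4)*(g - 2)*(g^4 - 3*g^3 - 14*g^2 + 48*g - 32) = (g - 4)*(g - 2)*(g - 1)*(g^3 - 2*g^2 - 16*g + 32) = (g - 4)*(g - 2)^2*(g - 1)*(g^2 - 16) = (g - 4)*(g - 2)^2*(g - 1)*(g + 4)*(g - 4)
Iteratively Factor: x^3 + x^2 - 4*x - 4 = (x + 1)*(x^2 - 4) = (x - 2)*(x + 1)*(x + 2)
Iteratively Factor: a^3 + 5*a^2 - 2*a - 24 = (a + 3)*(a^2 + 2*a - 8) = (a + 3)*(a + 4)*(a - 2)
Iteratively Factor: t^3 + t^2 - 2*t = (t)*(t^2 + t - 2) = t*(t - 1)*(t + 2)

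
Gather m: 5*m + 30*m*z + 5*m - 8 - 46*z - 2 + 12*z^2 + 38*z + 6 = m*(30*z + 10) + 12*z^2 - 8*z - 4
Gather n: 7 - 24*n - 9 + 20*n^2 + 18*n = 20*n^2 - 6*n - 2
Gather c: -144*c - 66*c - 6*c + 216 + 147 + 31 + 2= 396 - 216*c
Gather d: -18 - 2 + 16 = -4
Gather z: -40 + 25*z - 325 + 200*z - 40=225*z - 405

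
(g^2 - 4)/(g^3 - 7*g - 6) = (g - 2)/(g^2 - 2*g - 3)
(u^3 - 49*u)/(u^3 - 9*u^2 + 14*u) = (u + 7)/(u - 2)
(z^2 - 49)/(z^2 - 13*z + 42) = (z + 7)/(z - 6)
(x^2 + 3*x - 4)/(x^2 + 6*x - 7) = (x + 4)/(x + 7)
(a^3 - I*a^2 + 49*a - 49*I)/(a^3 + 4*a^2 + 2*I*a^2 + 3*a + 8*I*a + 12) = (a^2 + 49)/(a^2 + a*(4 + 3*I) + 12*I)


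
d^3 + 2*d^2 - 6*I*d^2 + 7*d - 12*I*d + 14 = (d + 2)*(d - 7*I)*(d + I)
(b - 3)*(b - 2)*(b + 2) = b^3 - 3*b^2 - 4*b + 12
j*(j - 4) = j^2 - 4*j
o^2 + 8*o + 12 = (o + 2)*(o + 6)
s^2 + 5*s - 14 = (s - 2)*(s + 7)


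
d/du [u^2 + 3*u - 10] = 2*u + 3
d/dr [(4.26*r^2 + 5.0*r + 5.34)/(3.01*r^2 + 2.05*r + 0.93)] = (-6.317*r^2 - 24.2232*r - 6.297)/(9.0601*r^4 + 12.341*r^3 + 9.8011*r^2 + 3.813*r + 0.8649)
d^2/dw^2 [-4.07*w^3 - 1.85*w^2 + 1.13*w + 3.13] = -24.42*w - 3.7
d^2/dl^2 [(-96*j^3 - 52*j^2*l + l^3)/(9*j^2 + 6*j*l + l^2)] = j^2*(48*j - 50*l)/(81*j^4 + 108*j^3*l + 54*j^2*l^2 + 12*j*l^3 + l^4)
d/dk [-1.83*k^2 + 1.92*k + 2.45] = 1.92 - 3.66*k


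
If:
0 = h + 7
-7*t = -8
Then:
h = -7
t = 8/7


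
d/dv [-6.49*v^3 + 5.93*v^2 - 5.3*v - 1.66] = -19.47*v^2 + 11.86*v - 5.3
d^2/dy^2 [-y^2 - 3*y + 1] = -2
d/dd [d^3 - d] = 3*d^2 - 1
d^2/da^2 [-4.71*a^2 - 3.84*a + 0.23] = -9.42000000000000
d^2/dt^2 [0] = 0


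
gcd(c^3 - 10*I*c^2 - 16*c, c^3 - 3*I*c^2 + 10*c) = c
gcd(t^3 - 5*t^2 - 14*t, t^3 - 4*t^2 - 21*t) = t^2 - 7*t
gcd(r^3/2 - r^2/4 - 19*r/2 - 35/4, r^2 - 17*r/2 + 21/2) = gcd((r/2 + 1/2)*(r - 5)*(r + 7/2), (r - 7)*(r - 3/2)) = 1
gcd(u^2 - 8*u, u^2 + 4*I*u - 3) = 1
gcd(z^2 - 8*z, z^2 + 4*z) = z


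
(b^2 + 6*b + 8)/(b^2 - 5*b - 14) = (b + 4)/(b - 7)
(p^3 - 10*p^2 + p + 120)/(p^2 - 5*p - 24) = p - 5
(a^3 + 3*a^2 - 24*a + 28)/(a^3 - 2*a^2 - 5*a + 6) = (a^3 + 3*a^2 - 24*a + 28)/(a^3 - 2*a^2 - 5*a + 6)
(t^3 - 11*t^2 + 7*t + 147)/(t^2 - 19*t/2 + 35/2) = 2*(t^2 - 4*t - 21)/(2*t - 5)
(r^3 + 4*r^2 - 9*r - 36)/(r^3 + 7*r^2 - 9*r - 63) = (r + 4)/(r + 7)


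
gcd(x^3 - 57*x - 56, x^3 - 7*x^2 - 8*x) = x^2 - 7*x - 8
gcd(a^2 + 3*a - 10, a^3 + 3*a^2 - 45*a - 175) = a + 5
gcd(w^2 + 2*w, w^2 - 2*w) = w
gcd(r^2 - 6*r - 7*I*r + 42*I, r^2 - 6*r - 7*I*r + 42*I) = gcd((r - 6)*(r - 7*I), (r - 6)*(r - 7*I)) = r^2 + r*(-6 - 7*I) + 42*I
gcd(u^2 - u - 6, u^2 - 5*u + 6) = u - 3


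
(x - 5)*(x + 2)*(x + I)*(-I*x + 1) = -I*x^4 + 2*x^3 + 3*I*x^3 - 6*x^2 + 11*I*x^2 - 20*x - 3*I*x - 10*I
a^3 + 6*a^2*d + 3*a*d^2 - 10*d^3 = (a - d)*(a + 2*d)*(a + 5*d)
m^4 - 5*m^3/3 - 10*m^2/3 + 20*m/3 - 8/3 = (m - 2)*(m - 1)*(m - 2/3)*(m + 2)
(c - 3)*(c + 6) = c^2 + 3*c - 18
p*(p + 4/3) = p^2 + 4*p/3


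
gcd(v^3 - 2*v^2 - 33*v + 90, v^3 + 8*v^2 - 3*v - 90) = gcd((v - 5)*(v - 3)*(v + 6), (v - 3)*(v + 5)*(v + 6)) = v^2 + 3*v - 18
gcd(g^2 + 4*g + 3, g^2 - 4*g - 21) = g + 3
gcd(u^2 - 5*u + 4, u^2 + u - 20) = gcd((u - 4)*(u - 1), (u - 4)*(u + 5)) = u - 4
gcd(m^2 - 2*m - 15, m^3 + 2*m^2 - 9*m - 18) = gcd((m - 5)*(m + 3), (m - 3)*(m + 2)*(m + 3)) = m + 3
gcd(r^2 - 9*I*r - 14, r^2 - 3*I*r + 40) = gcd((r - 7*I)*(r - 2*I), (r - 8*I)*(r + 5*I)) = 1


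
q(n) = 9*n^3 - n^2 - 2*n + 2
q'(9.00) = 2167.00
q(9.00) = 6464.00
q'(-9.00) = 2203.00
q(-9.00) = -6622.00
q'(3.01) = 236.60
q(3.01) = 232.36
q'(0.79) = 13.27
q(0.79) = 4.23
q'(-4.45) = 541.57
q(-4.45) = -801.99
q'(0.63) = 7.46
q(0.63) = 2.59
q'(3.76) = 372.20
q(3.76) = 458.76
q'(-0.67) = 11.46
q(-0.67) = 0.18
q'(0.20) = -1.32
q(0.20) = 1.63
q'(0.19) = -1.41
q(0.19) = 1.65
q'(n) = 27*n^2 - 2*n - 2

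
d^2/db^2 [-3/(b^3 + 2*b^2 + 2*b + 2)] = 6*((3*b + 2)*(b^3 + 2*b^2 + 2*b + 2) - (3*b^2 + 4*b + 2)^2)/(b^3 + 2*b^2 + 2*b + 2)^3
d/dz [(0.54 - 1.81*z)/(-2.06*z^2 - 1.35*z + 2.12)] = (-3.7286*z^2 + 2.2248*z - 3.1082)/(4.2436*z^4 + 5.562*z^3 - 6.9119*z^2 - 5.724*z + 4.4944)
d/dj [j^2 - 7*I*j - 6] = 2*j - 7*I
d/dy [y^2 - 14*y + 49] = 2*y - 14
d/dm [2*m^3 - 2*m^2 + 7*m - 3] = 6*m^2 - 4*m + 7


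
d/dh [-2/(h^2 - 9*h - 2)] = 2*(2*h - 9)/(-h^2 + 9*h + 2)^2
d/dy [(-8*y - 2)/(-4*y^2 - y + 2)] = 2*(16*y^2 + 4*y - (4*y + 1)*(8*y + 1) - 8)/(4*y^2 + y - 2)^2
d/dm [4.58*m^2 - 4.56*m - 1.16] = 9.16*m - 4.56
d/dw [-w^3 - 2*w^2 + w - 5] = -3*w^2 - 4*w + 1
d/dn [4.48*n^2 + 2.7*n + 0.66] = 8.96*n + 2.7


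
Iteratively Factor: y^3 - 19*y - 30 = (y - 5)*(y^2 + 5*y + 6) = (y - 5)*(y + 2)*(y + 3)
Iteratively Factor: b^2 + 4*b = (b + 4)*(b)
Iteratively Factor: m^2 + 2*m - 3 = (m + 3)*(m - 1)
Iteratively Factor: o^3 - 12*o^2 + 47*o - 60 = (o - 3)*(o^2 - 9*o + 20) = (o - 5)*(o - 3)*(o - 4)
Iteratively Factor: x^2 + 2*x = (x)*(x + 2)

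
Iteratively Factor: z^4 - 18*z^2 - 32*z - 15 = (z - 5)*(z^3 + 5*z^2 + 7*z + 3) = (z - 5)*(z + 1)*(z^2 + 4*z + 3) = (z - 5)*(z + 1)*(z + 3)*(z + 1)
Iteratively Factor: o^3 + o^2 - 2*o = (o)*(o^2 + o - 2) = o*(o + 2)*(o - 1)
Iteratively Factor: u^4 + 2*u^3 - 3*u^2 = (u + 3)*(u^3 - u^2) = (u - 1)*(u + 3)*(u^2) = u*(u - 1)*(u + 3)*(u)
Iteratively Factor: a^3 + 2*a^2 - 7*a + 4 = (a - 1)*(a^2 + 3*a - 4) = (a - 1)*(a + 4)*(a - 1)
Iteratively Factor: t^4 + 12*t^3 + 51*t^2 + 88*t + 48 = (t + 4)*(t^3 + 8*t^2 + 19*t + 12) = (t + 3)*(t + 4)*(t^2 + 5*t + 4) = (t + 3)*(t + 4)^2*(t + 1)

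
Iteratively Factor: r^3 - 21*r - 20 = (r + 4)*(r^2 - 4*r - 5) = (r - 5)*(r + 4)*(r + 1)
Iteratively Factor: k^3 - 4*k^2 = (k - 4)*(k^2) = k*(k - 4)*(k)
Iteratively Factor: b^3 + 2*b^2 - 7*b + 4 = (b - 1)*(b^2 + 3*b - 4) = (b - 1)^2*(b + 4)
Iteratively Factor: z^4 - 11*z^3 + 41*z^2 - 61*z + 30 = (z - 2)*(z^3 - 9*z^2 + 23*z - 15) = (z - 5)*(z - 2)*(z^2 - 4*z + 3) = (z - 5)*(z - 2)*(z - 1)*(z - 3)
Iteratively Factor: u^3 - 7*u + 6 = (u - 2)*(u^2 + 2*u - 3) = (u - 2)*(u + 3)*(u - 1)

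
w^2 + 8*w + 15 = (w + 3)*(w + 5)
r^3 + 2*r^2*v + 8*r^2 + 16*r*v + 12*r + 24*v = (r + 2)*(r + 6)*(r + 2*v)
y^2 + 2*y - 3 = (y - 1)*(y + 3)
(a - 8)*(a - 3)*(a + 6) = a^3 - 5*a^2 - 42*a + 144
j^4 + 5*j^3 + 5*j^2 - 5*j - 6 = (j - 1)*(j + 1)*(j + 2)*(j + 3)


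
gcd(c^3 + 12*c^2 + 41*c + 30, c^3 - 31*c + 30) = c + 6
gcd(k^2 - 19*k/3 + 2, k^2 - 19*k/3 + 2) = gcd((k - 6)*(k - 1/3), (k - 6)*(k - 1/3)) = k^2 - 19*k/3 + 2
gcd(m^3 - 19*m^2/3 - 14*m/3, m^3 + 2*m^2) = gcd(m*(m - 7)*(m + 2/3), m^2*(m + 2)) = m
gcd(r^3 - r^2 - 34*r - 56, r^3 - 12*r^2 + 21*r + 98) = r^2 - 5*r - 14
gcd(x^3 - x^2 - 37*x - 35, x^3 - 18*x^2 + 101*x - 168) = x - 7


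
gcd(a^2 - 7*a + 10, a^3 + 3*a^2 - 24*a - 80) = a - 5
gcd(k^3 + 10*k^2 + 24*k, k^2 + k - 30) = k + 6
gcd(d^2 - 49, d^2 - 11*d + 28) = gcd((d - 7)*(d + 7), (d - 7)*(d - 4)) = d - 7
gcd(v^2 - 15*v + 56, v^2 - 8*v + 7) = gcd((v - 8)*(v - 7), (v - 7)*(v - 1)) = v - 7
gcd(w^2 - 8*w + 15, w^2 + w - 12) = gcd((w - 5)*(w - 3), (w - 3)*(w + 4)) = w - 3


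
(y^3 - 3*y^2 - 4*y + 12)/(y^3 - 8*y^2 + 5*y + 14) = (y^2 - y - 6)/(y^2 - 6*y - 7)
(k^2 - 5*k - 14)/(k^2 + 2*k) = (k - 7)/k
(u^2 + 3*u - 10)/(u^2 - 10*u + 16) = (u + 5)/(u - 8)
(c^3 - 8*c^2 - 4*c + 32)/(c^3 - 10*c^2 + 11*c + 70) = (c^2 - 10*c + 16)/(c^2 - 12*c + 35)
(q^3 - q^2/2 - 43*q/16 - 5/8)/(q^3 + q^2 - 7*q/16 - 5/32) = 2*(q - 2)/(2*q - 1)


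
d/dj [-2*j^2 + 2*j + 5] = 2 - 4*j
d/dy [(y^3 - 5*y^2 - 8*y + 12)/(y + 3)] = 2*(y^3 + 2*y^2 - 15*y - 18)/(y^2 + 6*y + 9)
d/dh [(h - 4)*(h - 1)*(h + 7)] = 3*h^2 + 4*h - 31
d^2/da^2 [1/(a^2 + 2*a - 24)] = 2*(-a^2 - 2*a + 4*(a + 1)^2 + 24)/(a^2 + 2*a - 24)^3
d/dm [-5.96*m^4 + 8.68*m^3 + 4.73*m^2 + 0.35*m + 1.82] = -23.84*m^3 + 26.04*m^2 + 9.46*m + 0.35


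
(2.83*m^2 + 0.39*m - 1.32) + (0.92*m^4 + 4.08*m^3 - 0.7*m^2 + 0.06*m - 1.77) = 0.92*m^4 + 4.08*m^3 + 2.13*m^2 + 0.45*m - 3.09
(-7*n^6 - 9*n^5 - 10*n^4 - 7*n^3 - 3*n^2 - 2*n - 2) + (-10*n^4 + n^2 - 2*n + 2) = -7*n^6 - 9*n^5 - 20*n^4 - 7*n^3 - 2*n^2 - 4*n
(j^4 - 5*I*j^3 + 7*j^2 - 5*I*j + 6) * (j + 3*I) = j^5 - 2*I*j^4 + 22*j^3 + 16*I*j^2 + 21*j + 18*I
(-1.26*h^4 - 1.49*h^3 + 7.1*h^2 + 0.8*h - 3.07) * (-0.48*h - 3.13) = 0.6048*h^5 + 4.659*h^4 + 1.2557*h^3 - 22.607*h^2 - 1.0304*h + 9.6091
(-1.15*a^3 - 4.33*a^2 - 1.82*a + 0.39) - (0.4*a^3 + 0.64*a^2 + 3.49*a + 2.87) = -1.55*a^3 - 4.97*a^2 - 5.31*a - 2.48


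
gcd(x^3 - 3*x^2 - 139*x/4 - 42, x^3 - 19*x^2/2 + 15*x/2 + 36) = x^2 - 13*x/2 - 12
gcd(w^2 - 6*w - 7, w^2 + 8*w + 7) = w + 1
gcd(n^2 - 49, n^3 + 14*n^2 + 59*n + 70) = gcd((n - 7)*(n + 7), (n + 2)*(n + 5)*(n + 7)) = n + 7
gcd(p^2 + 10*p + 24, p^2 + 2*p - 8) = p + 4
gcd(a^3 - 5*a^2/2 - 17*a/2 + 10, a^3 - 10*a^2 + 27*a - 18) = a - 1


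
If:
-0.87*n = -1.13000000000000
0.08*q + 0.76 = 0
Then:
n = 1.30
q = -9.50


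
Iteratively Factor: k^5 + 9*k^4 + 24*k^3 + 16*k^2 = (k + 4)*(k^4 + 5*k^3 + 4*k^2) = (k + 1)*(k + 4)*(k^3 + 4*k^2) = k*(k + 1)*(k + 4)*(k^2 + 4*k) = k*(k + 1)*(k + 4)^2*(k)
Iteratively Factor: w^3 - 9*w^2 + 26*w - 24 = (w - 2)*(w^2 - 7*w + 12) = (w - 3)*(w - 2)*(w - 4)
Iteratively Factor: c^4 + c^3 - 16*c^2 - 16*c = (c)*(c^3 + c^2 - 16*c - 16) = c*(c + 1)*(c^2 - 16) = c*(c + 1)*(c + 4)*(c - 4)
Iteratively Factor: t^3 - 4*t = (t)*(t^2 - 4) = t*(t - 2)*(t + 2)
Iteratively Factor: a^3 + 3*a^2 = (a)*(a^2 + 3*a) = a^2*(a + 3)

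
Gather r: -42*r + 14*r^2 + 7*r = 14*r^2 - 35*r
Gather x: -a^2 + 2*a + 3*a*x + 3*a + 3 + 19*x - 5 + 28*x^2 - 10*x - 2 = -a^2 + 5*a + 28*x^2 + x*(3*a + 9) - 4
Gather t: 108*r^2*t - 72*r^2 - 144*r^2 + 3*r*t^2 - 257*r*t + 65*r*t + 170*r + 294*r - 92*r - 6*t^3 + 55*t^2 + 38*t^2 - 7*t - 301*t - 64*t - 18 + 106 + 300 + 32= -216*r^2 + 372*r - 6*t^3 + t^2*(3*r + 93) + t*(108*r^2 - 192*r - 372) + 420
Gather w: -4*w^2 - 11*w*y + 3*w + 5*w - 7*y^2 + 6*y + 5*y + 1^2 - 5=-4*w^2 + w*(8 - 11*y) - 7*y^2 + 11*y - 4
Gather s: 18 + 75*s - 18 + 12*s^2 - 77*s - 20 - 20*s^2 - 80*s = -8*s^2 - 82*s - 20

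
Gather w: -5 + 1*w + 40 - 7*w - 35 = -6*w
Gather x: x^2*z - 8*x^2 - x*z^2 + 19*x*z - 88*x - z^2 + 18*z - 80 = x^2*(z - 8) + x*(-z^2 + 19*z - 88) - z^2 + 18*z - 80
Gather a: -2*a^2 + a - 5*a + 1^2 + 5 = -2*a^2 - 4*a + 6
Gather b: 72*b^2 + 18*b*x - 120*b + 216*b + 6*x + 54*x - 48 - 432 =72*b^2 + b*(18*x + 96) + 60*x - 480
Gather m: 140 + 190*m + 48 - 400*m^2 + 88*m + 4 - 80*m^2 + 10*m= -480*m^2 + 288*m + 192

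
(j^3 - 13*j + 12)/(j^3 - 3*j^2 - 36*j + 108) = (j^2 + 3*j - 4)/(j^2 - 36)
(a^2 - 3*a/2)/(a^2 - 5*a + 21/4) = 2*a/(2*a - 7)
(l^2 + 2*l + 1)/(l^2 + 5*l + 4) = (l + 1)/(l + 4)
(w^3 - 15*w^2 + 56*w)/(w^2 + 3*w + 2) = w*(w^2 - 15*w + 56)/(w^2 + 3*w + 2)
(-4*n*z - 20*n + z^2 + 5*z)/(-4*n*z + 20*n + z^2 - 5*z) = (z + 5)/(z - 5)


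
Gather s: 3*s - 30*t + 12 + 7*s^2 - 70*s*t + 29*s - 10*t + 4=7*s^2 + s*(32 - 70*t) - 40*t + 16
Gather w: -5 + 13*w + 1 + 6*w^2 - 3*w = 6*w^2 + 10*w - 4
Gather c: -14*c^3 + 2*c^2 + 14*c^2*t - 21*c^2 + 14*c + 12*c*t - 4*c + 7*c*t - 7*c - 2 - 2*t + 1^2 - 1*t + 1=-14*c^3 + c^2*(14*t - 19) + c*(19*t + 3) - 3*t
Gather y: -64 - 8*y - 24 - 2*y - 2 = -10*y - 90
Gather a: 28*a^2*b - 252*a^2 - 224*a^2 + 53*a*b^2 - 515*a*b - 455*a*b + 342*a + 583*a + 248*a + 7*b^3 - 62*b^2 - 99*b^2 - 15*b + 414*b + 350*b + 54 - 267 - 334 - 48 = a^2*(28*b - 476) + a*(53*b^2 - 970*b + 1173) + 7*b^3 - 161*b^2 + 749*b - 595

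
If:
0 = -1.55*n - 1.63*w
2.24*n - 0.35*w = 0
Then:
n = 0.00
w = 0.00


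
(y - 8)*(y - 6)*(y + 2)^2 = y^4 - 10*y^3 - 4*y^2 + 136*y + 192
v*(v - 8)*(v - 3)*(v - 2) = v^4 - 13*v^3 + 46*v^2 - 48*v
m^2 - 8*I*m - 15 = (m - 5*I)*(m - 3*I)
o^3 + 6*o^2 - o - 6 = (o - 1)*(o + 1)*(o + 6)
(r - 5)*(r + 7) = r^2 + 2*r - 35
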